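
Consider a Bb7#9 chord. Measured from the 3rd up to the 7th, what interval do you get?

Spelling the chord: Bb-D-F-Ab-C#.
So we need the interval from D up to Ab.
5 letter names make it a fifth; at 6 semitones (a half step narrower than perfect) the quality is diminished.

diminished 5th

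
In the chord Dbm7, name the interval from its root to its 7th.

Spelling the chord: Db, Fb, Ab, Cb.
That puts Db below Cb.
Db up to Cb is 10 semitones, a half step narrower than a major seventh, so the interval is minor.

minor 7th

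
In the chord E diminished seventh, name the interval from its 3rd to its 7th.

d5

Spelling the chord: E–G–Bb–Db.
That puts G below Db.
G up to Db is 6 semitones, a half step narrower than a perfect fifth, so the interval is diminished.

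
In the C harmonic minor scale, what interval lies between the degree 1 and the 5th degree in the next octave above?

C harmonic minor: C D Eb F G Ab B.
Degree 1 = C; 5th scale degree (up an octave) = G.
C up to G spans 12 letter names and 19 semitones — a perfect twelfth.

perfect 12th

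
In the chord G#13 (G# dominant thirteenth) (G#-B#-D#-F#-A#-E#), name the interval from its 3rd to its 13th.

The 3rd is B# and the 13th is E#.
Counting 11 letters and 17 half steps from B# gives a perfect eleventh.

perfect 11th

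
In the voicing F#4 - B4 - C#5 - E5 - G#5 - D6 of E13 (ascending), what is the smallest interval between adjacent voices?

major 2nd

Adjacent intervals: F#4→B4 = perfect fourth; B4→C#5 = major second; C#5→E5 = minor third; E5→G#5 = major third; G#5→D6 = diminished fifth.
The smallest is B4 to C#5, a major second (2 semitones).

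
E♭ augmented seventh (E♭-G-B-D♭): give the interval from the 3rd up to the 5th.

So we need the interval from G up to B.
Counting 3 letters and 4 half steps from G gives a major third.

major third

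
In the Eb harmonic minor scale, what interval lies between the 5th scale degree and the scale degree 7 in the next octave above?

The scale runs Eb F Gb Ab Bb Cb D.
5th scale degree = Bb; 7th scale degree (up an octave) = D.
Bb up to D spans 10 letter names and 16 semitones — a major tenth.

major tenth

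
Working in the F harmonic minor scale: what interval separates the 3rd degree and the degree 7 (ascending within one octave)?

F harmonic minor: F G Ab Bb C Db E.
So we need the interval from Ab up to E.
5 letter names make it a fifth; at 8 semitones (a half step wider than perfect) the quality is augmented.

augmented fifth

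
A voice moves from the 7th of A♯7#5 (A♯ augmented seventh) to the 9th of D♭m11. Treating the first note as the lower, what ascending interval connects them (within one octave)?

The 7th of A♯7#5 (A♯ augmented seventh) is G♯; the 9th of D♭m11 is E♭.
G♯ up to E♭ is 7 semitones, a whole step narrower than a major sixth, so the interval is diminished.

diminished sixth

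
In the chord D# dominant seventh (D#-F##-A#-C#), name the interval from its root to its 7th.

So we need the interval from D# up to C#.
From D# to C#: 10 semitones over a seventh = minor.

minor seventh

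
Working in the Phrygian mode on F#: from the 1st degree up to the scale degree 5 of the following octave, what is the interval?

F# phrygian: F# G A B C# D E.
The 1st degree is F# and the 5th scale degree (up an octave) is C#.
Counting 12 letters and 19 half steps from F# gives a perfect twelfth.

P12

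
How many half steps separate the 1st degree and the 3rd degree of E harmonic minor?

The scale is E F♯ G A B C D♯.
E up to G is a minor third — 3 semitones.

3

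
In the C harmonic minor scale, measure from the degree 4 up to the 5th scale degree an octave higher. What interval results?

The scale runs C D Eb F G Ab B.
Degree 4 = F; scale degree 5 (up an octave) = G.
Counting 9 letters and 14 half steps from F gives a major ninth.

major 9th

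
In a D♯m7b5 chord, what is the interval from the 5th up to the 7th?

D♯ø (D♯ half-diminished seventh) is spelled D♯, F♯, A, C♯.
So we need the interval from A up to C♯.
A up to C♯ spans 3 letter names and 4 semitones — a major third.

major 3rd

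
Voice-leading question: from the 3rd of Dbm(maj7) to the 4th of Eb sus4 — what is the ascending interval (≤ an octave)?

major 3rd

The 3rd of Dbm(maj7) is Fb; the 4th of Eb sus4 is Ab.
From Fb to Ab is 4 semitones, exactly the major third.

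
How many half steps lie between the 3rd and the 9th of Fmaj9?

Fmaj9: F A C E G.
A to G is a minor seventh: 10 semitones.

10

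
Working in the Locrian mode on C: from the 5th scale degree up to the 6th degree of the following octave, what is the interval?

major 9th

Spelling the Locrian mode on C: C Db Eb F Gb Ab Bb.
5th scale degree = Gb; 6th scale degree (up an octave) = Ab.
From Gb to Ab is 14 semitones, exactly the major ninth.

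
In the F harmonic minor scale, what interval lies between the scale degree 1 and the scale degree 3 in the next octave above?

minor tenth

Spelling the F harmonic minor scale: F G Ab Bb C Db E.
The scale degree 1 is F and the scale degree 3 (up an octave) is Ab.
F up to Ab is 15 semitones, a half step narrower than a major tenth, so the interval is minor.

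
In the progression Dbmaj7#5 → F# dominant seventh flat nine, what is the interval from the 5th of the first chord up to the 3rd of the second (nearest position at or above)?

augmented 1st

The 5th of Dbmaj7#5 is A; the 3rd of F# dominant seventh flat nine is A#.
From A to A#: 1 semitone over a unison = augmented.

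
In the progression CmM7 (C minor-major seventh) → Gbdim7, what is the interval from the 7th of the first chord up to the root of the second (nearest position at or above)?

diminished 6th

CmM7 (C minor-major seventh) has B as its 7th, and Gbdim7 has Gb as its root.
6 letter names make it a sixth; at 7 semitones (a whole step narrower than major) the quality is diminished.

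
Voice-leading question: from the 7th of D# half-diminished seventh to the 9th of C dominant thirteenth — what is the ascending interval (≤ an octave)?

D# half-diminished seventh has C# as its 7th, and C dominant thirteenth has D as its 9th.
C# up to D is 1 semitone, a half step narrower than a major second, so the interval is minor.

m2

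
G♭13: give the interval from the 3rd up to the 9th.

minor seventh

G♭13 (G♭ dominant thirteenth) is spelled G♭ B♭ D♭ F♭ A♭ E♭.
3rd = B♭; 9th = A♭.
7 letter names make it a seventh; at 10 semitones (a half step narrower than major) the quality is minor.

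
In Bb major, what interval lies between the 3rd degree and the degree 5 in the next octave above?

minor 10th

The scale runs Bb C D Eb F G A.
So we need the interval from D up to F.
10 letter names make it a tenth; at 15 semitones (a half step narrower than major) the quality is minor.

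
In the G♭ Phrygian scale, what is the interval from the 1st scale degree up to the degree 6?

The scale runs G♭ A𝄫 B𝄫 C♭ D♭ E𝄫 F♭.
So we need the interval from G♭ up to E𝄫.
From G♭ to E𝄫: 8 semitones over a sixth = minor.

minor sixth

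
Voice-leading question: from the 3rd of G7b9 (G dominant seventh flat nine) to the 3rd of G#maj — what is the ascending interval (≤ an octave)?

The 3rd of G7b9 (G dominant seventh flat nine) is B; the 3rd of G#maj is B#.
1 letter names make it a unison; at 1 semitone (a half step wider than perfect) the quality is augmented.

augmented 1st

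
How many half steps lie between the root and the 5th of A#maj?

7

The chord tones of A#maj are A#–C##–E#.
A# to E# is a perfect fifth: 7 semitones.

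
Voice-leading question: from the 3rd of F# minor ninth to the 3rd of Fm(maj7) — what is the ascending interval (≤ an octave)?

diminished octave

F# minor ninth has A as its 3rd, and Fm(maj7) has Ab as its 3rd.
From A to Ab: 11 semitones over an octave = diminished.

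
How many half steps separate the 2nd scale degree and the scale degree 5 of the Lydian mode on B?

The scale is B C# D# E# F# G# A#.
C# up to F# is a perfect fourth — 5 semitones.

5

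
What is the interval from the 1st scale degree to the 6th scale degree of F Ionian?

major 6th

Spelling F Ionian: F G A B♭ C D E.
1st scale degree = F; 6th scale degree = D.
F up to D spans 6 letter names and 9 semitones — a major sixth.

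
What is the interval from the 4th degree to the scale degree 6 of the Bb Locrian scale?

The scale runs Bb Cb Db Eb Fb Gb Ab.
So we need the interval from Eb up to Gb.
3 letter names make it a third; at 3 semitones (a half step narrower than major) the quality is minor.

minor third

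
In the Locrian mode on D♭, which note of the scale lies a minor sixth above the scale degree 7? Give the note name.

Abb

The scale is D♭ E𝄫 F♭ G♭ A𝄫 B𝄫 C♭.
The scale degree 7 is C♭; a minor sixth above that is A𝄫 — scale degree 5.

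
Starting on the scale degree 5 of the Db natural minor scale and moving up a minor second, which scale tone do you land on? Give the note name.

The scale is Db Eb Fb Gb Ab Bbb Cb.
The scale degree 5 is Ab; a minor second above that is Bbb — scale degree 6.

Bbb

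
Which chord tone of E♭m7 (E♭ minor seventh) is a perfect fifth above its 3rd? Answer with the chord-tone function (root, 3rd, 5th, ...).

E♭-7 (E♭ minor seventh) is spelled E♭-G♭-B♭-D♭.
The 3rd is G♭. A perfect fifth above G♭ is D♭.
D♭ is the chord's 7th.

7th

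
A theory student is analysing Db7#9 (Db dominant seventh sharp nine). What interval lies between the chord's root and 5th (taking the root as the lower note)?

perfect 5th

Db7#9: Db–F–Ab–Cb–E.
So we need the interval from Db up to Ab.
Counting 5 letters and 7 half steps from Db gives a perfect fifth.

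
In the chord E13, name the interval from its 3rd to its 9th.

minor 7th

E13 is spelled E-G#-B-D-F#-C#.
That puts G# below F#.
From G# to F#: 10 semitones over a seventh = minor.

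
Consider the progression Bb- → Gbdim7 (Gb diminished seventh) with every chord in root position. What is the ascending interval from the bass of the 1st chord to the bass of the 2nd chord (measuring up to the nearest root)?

The roots are Bb and Gb.
Bb up to Gb is 8 semitones, a half step narrower than a major sixth, so the interval is minor.

minor sixth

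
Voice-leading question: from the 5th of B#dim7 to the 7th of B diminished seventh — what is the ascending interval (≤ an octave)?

diminished third

The 5th of B#dim7 is F#; the 7th of B diminished seventh is Ab.
F# up to Ab is 2 semitones, a whole step narrower than a major third, so the interval is diminished.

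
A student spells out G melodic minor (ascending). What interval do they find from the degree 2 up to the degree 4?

minor third

G melodic minor: G A Bb C D E F#.
So we need the interval from A up to C.
A up to C is 3 semitones, a half step narrower than a major third, so the interval is minor.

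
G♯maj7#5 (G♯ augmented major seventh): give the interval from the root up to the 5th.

augmented 5th

G♯ augmented major seventh is spelled G♯–B♯–D𝄪–F𝄪.
That puts G♯ below D𝄪.
5 letter names make it a fifth; at 8 semitones (a half step wider than perfect) the quality is augmented.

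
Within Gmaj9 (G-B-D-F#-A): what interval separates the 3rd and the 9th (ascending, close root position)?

The 3rd is B and the 9th is A.
B up to A is 10 semitones, a half step narrower than a major seventh, so the interval is minor.

minor 7th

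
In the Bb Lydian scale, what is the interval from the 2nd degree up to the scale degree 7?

M6

Bb lydian: Bb C D E F G A.
So we need the interval from C up to A.
Counting 6 letters and 9 half steps from C gives a major sixth.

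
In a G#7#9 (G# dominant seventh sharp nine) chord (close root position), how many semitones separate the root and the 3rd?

G# dominant seventh sharp nine is spelled G#, B#, D#, F#, A##.
G# to B# is a major third: 4 semitones.

4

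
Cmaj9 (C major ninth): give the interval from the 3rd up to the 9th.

Spelling the chord: C-E-G-B-D.
3rd = E; 9th = D.
From E to D: 10 semitones over a seventh = minor.

minor seventh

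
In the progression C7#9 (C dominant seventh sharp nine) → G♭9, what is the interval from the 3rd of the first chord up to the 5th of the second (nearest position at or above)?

diminished 7th

The 3rd of C7#9 (C dominant seventh sharp nine) is E; the 5th of G♭9 is D♭.
E up to D♭ is 9 semitones, a whole step narrower than a major seventh, so the interval is diminished.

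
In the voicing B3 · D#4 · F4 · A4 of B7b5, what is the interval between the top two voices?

major third

Those voices are F4 and A4.
From F to A is 4 semitones, exactly the major third.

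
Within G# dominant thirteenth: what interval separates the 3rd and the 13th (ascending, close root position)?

G# dominant thirteenth is spelled G#–B#–D#–F#–A#–E#.
The 3rd is B# and the 13th is E#.
B# up to E# spans 11 letter names and 17 semitones — a perfect eleventh.

perfect 11th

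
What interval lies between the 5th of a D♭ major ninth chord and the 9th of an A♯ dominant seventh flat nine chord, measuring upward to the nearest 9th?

augmented second

The 5th of D♭ major ninth is A♭; the 9th of A♯ dominant seventh flat nine is B.
From A♭ to B: 3 semitones over a second = augmented.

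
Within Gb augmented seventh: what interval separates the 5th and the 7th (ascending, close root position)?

diminished 3rd

Spelling the chord: Gb–Bb–D–Fb.
So we need the interval from D up to Fb.
3 letter names make it a third; at 2 semitones (a whole step narrower than major) the quality is diminished.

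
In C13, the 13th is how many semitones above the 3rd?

17

C13 (C dominant thirteenth): C-E-G-Bb-D-A.
E to A is a perfect eleventh: 17 semitones.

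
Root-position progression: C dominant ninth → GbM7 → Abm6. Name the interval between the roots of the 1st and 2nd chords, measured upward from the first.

diminished 5th

The roots are C and Gb.
5 letter names make it a fifth; at 6 semitones (a half step narrower than perfect) the quality is diminished.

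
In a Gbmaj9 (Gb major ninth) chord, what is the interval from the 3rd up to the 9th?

Gb major ninth is spelled Gb Bb Db F Ab.
3rd = Bb; 9th = Ab.
Bb up to Ab is 10 semitones, a half step narrower than a major seventh, so the interval is minor.

minor seventh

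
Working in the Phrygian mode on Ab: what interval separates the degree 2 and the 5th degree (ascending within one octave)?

The scale runs Ab Bbb Cb Db Eb Fb Gb.
The degree 2 is Bbb and the 5th scale degree is Eb.
From Bbb to Eb: 6 semitones over a fourth = augmented.

A4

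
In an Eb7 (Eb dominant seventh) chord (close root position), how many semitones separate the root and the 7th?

The chord tones of Eb7 (Eb dominant seventh) are Eb–G–Bb–Db.
Eb to Db is a minor seventh: 10 semitones.

10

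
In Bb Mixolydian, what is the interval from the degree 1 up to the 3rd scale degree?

major third

The scale runs Bb C D Eb F G Ab.
So we need the interval from Bb up to D.
Counting 3 letters and 4 half steps from Bb gives a major third.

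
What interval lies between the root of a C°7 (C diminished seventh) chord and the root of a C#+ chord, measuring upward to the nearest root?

C°7 (C diminished seventh) has C as its root, and C#+ has C# as its root.
C up to C# is 1 semitone, a half step wider than a perfect unison, so the interval is augmented.

A1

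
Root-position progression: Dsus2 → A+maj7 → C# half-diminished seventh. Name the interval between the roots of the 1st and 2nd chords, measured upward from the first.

The roots are D and A.
Counting 5 letters and 7 half steps from D gives a perfect fifth.

P5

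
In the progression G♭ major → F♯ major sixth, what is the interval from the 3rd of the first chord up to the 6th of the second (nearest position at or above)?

G♭ major has B♭ as its 3rd, and F♯ major sixth has D♯ as its 6th.
From B♭ to D♯: 5 semitones over a third = augmented.

augmented 3rd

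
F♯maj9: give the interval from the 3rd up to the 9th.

m7

F♯maj9: F♯–A♯–C♯–E♯–G♯.
The 3rd is A♯ and the 9th is G♯.
A♯ up to G♯ is 10 semitones, a half step narrower than a major seventh, so the interval is minor.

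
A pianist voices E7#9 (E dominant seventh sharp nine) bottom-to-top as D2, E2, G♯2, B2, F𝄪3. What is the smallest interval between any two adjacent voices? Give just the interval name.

M2

Adjacent intervals: D2→E2 = major second; E2→G♯2 = major third; G♯2→B2 = minor third; B2→F𝄪3 = augmented fifth.
The smallest is D2 to E2, a major second (2 semitones).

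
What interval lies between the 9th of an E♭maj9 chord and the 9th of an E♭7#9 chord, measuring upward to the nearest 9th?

E♭maj9 has F as its 9th, and E♭7#9 has F♯ as its 9th.
F up to F♯ is 1 semitone, a half step wider than a perfect unison, so the interval is augmented.

A1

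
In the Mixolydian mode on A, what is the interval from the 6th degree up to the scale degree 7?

minor 2nd

Spelling the Mixolydian mode on A: A B C# D E F# G.
So we need the interval from F# up to G.
2 letter names make it a second; at 1 semitone (a half step narrower than major) the quality is minor.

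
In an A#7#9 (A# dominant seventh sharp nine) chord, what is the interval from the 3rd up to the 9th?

major seventh

A#7#9: A#-C##-E#-G#-B##.
That puts C## below B##.
Counting 7 letters and 11 half steps from C## gives a major seventh.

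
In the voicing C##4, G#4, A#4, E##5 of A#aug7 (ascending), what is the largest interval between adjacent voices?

augmented fifth

Adjacent intervals: C##4→G#4 = diminished fifth; G#4→A#4 = major second; A#4→E##5 = augmented fifth.
The largest is A#4 to E##5, an augmented fifth (8 semitones).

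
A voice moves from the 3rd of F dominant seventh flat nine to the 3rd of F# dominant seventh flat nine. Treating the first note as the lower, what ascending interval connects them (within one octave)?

A1

F dominant seventh flat nine has A as its 3rd, and F# dominant seventh flat nine has A# as its 3rd.
A up to A# is 1 semitone, a half step wider than a perfect unison, so the interval is augmented.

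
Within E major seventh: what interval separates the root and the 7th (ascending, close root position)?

major 7th

EΔ7 (E major seventh) is spelled E G# B D#.
The root is E and the 7th is D#.
Counting 7 letters and 11 half steps from E gives a major seventh.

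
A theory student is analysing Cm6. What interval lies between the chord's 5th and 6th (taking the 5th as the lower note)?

Spelling the chord: C–Eb–G–A.
That puts G below A.
G up to A spans 2 letter names and 2 semitones — a major second.

major second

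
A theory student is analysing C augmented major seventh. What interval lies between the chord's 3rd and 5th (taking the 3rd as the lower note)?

major third

C+maj7: C E G# B.
So we need the interval from E up to G#.
Counting 3 letters and 4 half steps from E gives a major third.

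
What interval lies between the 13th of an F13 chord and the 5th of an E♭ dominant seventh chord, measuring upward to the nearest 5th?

The 13th of F13 is D; the 5th of E♭ dominant seventh is B♭.
From D to B♭: 8 semitones over a sixth = minor.

minor 6th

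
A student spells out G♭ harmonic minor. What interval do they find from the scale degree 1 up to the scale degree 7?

major seventh

G♭ harmonic minor: G♭ A♭ B𝄫 C♭ D♭ E𝄫 F.
So we need the interval from G♭ up to F.
Counting 7 letters and 11 half steps from G♭ gives a major seventh.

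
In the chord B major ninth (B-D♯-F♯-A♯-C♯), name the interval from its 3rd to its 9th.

The 3rd is D♯ and the 9th is C♯.
From D♯ to C♯: 10 semitones over a seventh = minor.

m7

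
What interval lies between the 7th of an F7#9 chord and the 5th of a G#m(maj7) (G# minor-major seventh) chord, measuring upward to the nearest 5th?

The 7th of F7#9 is Eb; the 5th of G#m(maj7) (G# minor-major seventh) is D#.
Eb up to D# is 12 semitones, a half step wider than a major seventh, so the interval is augmented.

A7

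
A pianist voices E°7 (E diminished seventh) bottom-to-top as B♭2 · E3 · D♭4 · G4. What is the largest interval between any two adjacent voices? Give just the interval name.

Adjacent intervals: B♭2→E3 = augmented fourth; E3→D♭4 = diminished seventh; D♭4→G4 = augmented fourth.
The largest is E3 to D♭4, a diminished seventh (9 semitones).

diminished 7th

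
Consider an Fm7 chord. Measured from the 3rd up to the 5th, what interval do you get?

The chord tones of Fm7 are F A♭ C E♭.
So we need the interval from A♭ up to C.
From A♭ to C is 4 semitones, exactly the major third.

M3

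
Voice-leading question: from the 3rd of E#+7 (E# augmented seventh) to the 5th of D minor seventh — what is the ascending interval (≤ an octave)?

The 3rd of E#+7 (E# augmented seventh) is G##; the 5th of D minor seventh is A.
G## up to A is 0 semitones, a whole step narrower than a major second, so the interval is diminished.

diminished second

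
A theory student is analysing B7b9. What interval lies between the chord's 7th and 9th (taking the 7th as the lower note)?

minor third

Spelling the chord: B–D#–F#–A–C.
7th = A; 9th = C.
From A to C: 3 semitones over a third = minor.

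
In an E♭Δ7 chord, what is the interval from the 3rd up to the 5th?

m3

The chord tones of E♭maj7 are E♭, G, B♭, D.
That puts G below B♭.
3 letter names make it a third; at 3 semitones (a half step narrower than major) the quality is minor.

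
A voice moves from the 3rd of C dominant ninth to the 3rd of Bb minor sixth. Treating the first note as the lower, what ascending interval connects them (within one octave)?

diminished seventh

C dominant ninth has E as its 3rd, and Bb minor sixth has Db as its 3rd.
From E to Db: 9 semitones over a seventh = diminished.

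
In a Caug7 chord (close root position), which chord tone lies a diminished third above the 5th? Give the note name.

Spelling the chord: C E G# Bb.
The 5th is G#. A diminished third above G# is Bb.
Bb is the chord's 7th.

Bb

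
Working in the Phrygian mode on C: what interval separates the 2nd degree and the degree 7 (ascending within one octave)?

M6

C phrygian: C Db Eb F G Ab Bb.
2nd degree = Db; degree 7 = Bb.
Db up to Bb spans 6 letter names and 9 semitones — a major sixth.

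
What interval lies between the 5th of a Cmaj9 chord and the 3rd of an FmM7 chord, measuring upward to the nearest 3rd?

Cmaj9 has G as its 5th, and FmM7 has Ab as its 3rd.
2 letter names make it a second; at 1 semitone (a half step narrower than major) the quality is minor.

minor second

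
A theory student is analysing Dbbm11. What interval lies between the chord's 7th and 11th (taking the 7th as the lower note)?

perfect fifth

The chord tones of Dbbm11 (Dbb minor eleventh) are Dbb, Fbb, Abb, Cbb, Ebb, Gbb.
So we need the interval from Cbb up to Gbb.
From Cbb to Gbb is 7 semitones, exactly the perfect fifth.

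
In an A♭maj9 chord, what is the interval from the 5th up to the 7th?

major third

The chord tones of A♭maj9 are A♭–C–E♭–G–B♭.
The 5th is E♭ and the 7th is G.
Counting 3 letters and 4 half steps from E♭ gives a major third.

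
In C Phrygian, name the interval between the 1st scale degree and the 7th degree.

minor seventh

C phrygian: C Db Eb F G Ab Bb.
1st scale degree = C; 7th scale degree = Bb.
C up to Bb is 10 semitones, a half step narrower than a major seventh, so the interval is minor.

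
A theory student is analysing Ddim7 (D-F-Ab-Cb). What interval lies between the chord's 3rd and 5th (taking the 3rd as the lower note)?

3rd = F; 5th = Ab.
From F to Ab: 3 semitones over a third = minor.

minor third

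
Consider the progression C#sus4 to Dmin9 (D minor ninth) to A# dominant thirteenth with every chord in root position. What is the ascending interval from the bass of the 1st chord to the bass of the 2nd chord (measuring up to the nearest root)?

The roots are C# and D.
2 letter names make it a second; at 1 semitone (a half step narrower than major) the quality is minor.

minor 2nd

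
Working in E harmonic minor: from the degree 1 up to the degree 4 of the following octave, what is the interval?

perfect eleventh

Spelling E harmonic minor: E F# G A B C D#.
That puts E below A.
From E to A is 17 semitones, exactly the perfect eleventh.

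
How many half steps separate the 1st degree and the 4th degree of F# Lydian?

The scale is F# G# A# B# C# D# E#.
F# up to B# is an augmented fourth — 6 semitones.

6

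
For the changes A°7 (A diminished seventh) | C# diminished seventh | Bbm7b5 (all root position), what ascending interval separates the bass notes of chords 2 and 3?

The roots are C# and Bb.
From C# to Bb: 9 semitones over a seventh = diminished.

diminished seventh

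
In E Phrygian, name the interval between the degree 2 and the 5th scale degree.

Spelling E Phrygian: E F G A B C D.
Degree 2 = F; degree 5 = B.
From F to B: 6 semitones over a fourth = augmented.

augmented fourth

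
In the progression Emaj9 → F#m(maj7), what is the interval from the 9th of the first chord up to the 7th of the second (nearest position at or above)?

The 9th of Emaj9 is F#; the 7th of F#m(maj7) is E#.
From F# to E# is 11 semitones, exactly the major seventh.

major seventh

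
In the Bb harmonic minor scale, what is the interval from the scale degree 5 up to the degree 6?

The scale runs Bb C Db Eb F Gb A.
The scale degree 5 is F and the degree 6 is Gb.
From F to Gb: 1 semitone over a second = minor.

m2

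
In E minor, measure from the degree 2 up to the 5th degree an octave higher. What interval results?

perfect 11th

The scale runs E F# G A B C D.
Degree 2 = F#; degree 5 (up an octave) = B.
F# up to B spans 11 letter names and 17 semitones — a perfect eleventh.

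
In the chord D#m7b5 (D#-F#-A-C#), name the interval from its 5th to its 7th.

major third

The 5th is A and the 7th is C#.
From A to C# is 4 semitones, exactly the major third.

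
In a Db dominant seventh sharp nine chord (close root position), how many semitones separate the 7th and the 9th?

5

The chord tones of Db dominant seventh sharp nine are Db–F–Ab–Cb–E.
Cb to E is an augmented third: 5 semitones.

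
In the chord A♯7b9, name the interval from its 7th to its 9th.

minor third

A♯7b9 (A♯ dominant seventh flat nine) is spelled A♯, C𝄪, E♯, G♯, B.
So we need the interval from G♯ up to B.
From G♯ to B: 3 semitones over a third = minor.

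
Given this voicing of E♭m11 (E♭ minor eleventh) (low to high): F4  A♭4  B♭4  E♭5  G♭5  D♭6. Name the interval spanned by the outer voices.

minor thirteenth

The outer voices are F4 and D♭6.
F up to D♭ is 20 semitones, a half step narrower than a major thirteenth, so the interval is minor.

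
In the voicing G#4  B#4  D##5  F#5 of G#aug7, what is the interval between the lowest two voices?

Those voices are G#4 and B#4.
Counting 3 letters and 4 half steps from G# gives a major third.

major third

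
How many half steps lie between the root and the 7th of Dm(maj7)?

Dm(maj7) is spelled D F A C#.
D to C# is a major seventh: 11 semitones.

11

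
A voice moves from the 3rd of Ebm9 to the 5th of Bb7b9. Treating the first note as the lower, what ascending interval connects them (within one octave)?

Ebm9 has Gb as its 3rd, and Bb7b9 has F as its 5th.
From Gb to F is 11 semitones, exactly the major seventh.

major 7th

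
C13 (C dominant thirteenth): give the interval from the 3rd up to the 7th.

diminished 5th

C13 (C dominant thirteenth): C, E, G, B♭, D, A.
The 3rd is E and the 7th is B♭.
5 letter names make it a fifth; at 6 semitones (a half step narrower than perfect) the quality is diminished.
This 3–7 tritone is the characteristic tension at the heart of the dominant sound.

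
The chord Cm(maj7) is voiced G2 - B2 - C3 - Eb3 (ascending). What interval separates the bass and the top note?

The outer voices are G2 and Eb3.
From G to Eb: 8 semitones over a sixth = minor.

m6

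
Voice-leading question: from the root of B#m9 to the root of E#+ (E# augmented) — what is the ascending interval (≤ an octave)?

B#m9 has B# as its root, and E#+ (E# augmented) has E# as its root.
Counting 4 letters and 5 half steps from B# gives a perfect fourth.

P4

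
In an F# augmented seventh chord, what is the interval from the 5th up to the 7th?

F#aug7 (F# augmented seventh): F#–A#–C##–E.
The 5th is C## and the 7th is E.
C## up to E is 2 semitones, a whole step narrower than a major third, so the interval is diminished.

diminished third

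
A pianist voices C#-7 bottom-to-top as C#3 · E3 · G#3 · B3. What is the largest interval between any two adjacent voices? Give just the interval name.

major 3rd

Adjacent intervals: C#3→E3 = minor third; E3→G#3 = major third; G#3→B3 = minor third.
The largest is E3 to G#3, a major third (4 semitones).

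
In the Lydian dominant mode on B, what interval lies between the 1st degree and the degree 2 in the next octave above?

Spelling the Lydian dominant mode on B: B C# D# E# F# G# A.
So we need the interval from B up to C#.
From B to C# is 14 semitones, exactly the major ninth.

major ninth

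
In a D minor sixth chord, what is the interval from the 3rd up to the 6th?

augmented fourth

D minor sixth is spelled D–F–A–B.
So we need the interval from F up to B.
From F to B: 6 semitones over a fourth = augmented.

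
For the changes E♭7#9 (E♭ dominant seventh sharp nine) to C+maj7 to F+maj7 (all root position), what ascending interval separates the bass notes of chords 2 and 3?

perfect fourth

The roots are C and F.
From C to F is 5 semitones, exactly the perfect fourth.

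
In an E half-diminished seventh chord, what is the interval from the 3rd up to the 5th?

minor third

The chord tones of E half-diminished seventh are E-G-B♭-D.
The 3rd is G and the 5th is B♭.
3 letter names make it a third; at 3 semitones (a half step narrower than major) the quality is minor.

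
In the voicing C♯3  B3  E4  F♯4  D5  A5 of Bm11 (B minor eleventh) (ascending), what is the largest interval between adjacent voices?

minor seventh

Adjacent intervals: C♯3→B3 = minor seventh; B3→E4 = perfect fourth; E4→F♯4 = major second; F♯4→D5 = minor sixth; D5→A5 = perfect fifth.
The largest is C♯3 to B3, a minor seventh (10 semitones).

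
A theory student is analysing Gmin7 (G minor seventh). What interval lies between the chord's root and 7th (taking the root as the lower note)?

minor seventh

Spelling the chord: G, Bb, D, F.
That puts G below F.
G up to F is 10 semitones, a half step narrower than a major seventh, so the interval is minor.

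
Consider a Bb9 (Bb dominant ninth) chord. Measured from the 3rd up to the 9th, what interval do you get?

Bb dominant ninth: Bb–D–F–Ab–C.
3rd = D; 9th = C.
From D to C: 10 semitones over a seventh = minor.

minor 7th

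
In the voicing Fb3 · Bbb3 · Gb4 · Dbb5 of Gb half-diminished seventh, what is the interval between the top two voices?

diminished 5th

Those voices are Gb4 and Dbb5.
5 letter names make it a fifth; at 6 semitones (a half step narrower than perfect) the quality is diminished.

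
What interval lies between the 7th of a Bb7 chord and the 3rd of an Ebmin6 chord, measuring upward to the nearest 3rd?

minor seventh

Bb7 has Ab as its 7th, and Ebmin6 has Gb as its 3rd.
7 letter names make it a seventh; at 10 semitones (a half step narrower than major) the quality is minor.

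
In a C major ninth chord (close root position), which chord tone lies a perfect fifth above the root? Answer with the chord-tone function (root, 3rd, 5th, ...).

The chord tones of Cmaj9 (C major ninth) are C-E-G-B-D.
The root is C. A perfect fifth above C is G.
G is the chord's 5th.

5th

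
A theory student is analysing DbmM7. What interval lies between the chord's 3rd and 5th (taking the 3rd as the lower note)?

The chord tones of Dbm(maj7) are Db-Fb-Ab-C.
The 3rd is Fb and the 5th is Ab.
Counting 3 letters and 4 half steps from Fb gives a major third.

major third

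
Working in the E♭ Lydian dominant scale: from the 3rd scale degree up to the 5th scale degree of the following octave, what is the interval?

minor tenth

E♭ lydian dominant: E♭ F G A B♭ C D♭.
So we need the interval from G up to B♭.
10 letter names make it a tenth; at 15 semitones (a half step narrower than major) the quality is minor.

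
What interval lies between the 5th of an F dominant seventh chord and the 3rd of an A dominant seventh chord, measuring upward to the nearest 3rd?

A1

F dominant seventh has C as its 5th, and A dominant seventh has C♯ as its 3rd.
1 letter names make it a unison; at 1 semitone (a half step wider than perfect) the quality is augmented.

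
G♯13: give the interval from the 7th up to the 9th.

major third

G♯ dominant thirteenth is spelled G♯-B♯-D♯-F♯-A♯-E♯.
That puts F♯ below A♯.
From F♯ to A♯ is 4 semitones, exactly the major third.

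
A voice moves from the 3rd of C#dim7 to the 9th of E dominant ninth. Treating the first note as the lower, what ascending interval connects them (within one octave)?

The 3rd of C#dim7 is E; the 9th of E dominant ninth is F#.
Counting 2 letters and 2 half steps from E gives a major second.

major second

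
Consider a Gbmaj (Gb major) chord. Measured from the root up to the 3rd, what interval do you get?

Gb (Gb major): Gb Bb Db.
Root = Gb; 3rd = Bb.
Gb up to Bb spans 3 letter names and 4 semitones — a major third.

major third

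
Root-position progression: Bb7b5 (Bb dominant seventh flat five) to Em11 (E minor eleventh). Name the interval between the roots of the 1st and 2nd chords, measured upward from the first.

The roots are Bb and E.
From Bb to E: 6 semitones over a fourth = augmented.

augmented fourth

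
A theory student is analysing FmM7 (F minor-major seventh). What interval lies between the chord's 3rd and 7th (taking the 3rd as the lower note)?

Spelling the chord: F A♭ C E.
3rd = A♭; 7th = E.
From A♭ to E: 8 semitones over a fifth = augmented.

augmented fifth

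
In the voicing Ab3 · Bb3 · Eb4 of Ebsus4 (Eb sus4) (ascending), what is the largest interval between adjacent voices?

Adjacent intervals: Ab3→Bb3 = major second; Bb3→Eb4 = perfect fourth.
The largest is Bb3 to Eb4, a perfect fourth (5 semitones).

perfect fourth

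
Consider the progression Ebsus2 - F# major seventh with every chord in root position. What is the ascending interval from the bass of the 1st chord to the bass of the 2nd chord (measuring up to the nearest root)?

The roots are Eb and F#.
From Eb to F#: 3 semitones over a second = augmented.

augmented second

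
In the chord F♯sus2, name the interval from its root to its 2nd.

The chord tones of F♯sus2 are F♯–G♯–C♯.
That puts F♯ below G♯.
F♯ up to G♯ spans 2 letter names and 2 semitones — a major second.

M2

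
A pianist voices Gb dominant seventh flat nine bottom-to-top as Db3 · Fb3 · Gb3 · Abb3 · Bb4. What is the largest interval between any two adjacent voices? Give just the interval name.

augmented ninth

Adjacent intervals: Db3→Fb3 = minor third; Fb3→Gb3 = major second; Gb3→Abb3 = minor second; Abb3→Bb4 = augmented ninth.
The largest is Abb3 to Bb4, an augmented ninth (15 semitones).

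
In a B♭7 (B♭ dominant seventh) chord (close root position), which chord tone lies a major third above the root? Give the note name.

D

Spelling the chord: B♭–D–F–A♭.
The root is B♭. A major third above B♭ is D.
D is the chord's 3rd.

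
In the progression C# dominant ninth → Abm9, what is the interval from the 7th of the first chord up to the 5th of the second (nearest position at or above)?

The 7th of C# dominant ninth is B; the 5th of Abm9 is Eb.
B up to Eb is 4 semitones, a half step narrower than a perfect fourth, so the interval is diminished.

diminished fourth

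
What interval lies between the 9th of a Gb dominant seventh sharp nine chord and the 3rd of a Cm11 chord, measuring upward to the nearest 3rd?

The 9th of Gb dominant seventh sharp nine is A; the 3rd of Cm11 is Eb.
A up to Eb is 6 semitones, a half step narrower than a perfect fifth, so the interval is diminished.

diminished fifth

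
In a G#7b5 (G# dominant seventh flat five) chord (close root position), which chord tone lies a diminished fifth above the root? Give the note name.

G# dominant seventh flat five is spelled G# B# D F#.
The root is G#. A diminished fifth above G# is D.
D is the chord's 5th.

D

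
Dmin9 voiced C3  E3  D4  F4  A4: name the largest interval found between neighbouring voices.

minor seventh

Adjacent intervals: C3→E3 = major third; E3→D4 = minor seventh; D4→F4 = minor third; F4→A4 = major third.
The largest is E3 to D4, a minor seventh (10 semitones).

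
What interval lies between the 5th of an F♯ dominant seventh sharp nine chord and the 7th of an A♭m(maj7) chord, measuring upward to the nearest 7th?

diminished fifth

The 5th of F♯ dominant seventh sharp nine is C♯; the 7th of A♭m(maj7) is G.
5 letter names make it a fifth; at 6 semitones (a half step narrower than perfect) the quality is diminished.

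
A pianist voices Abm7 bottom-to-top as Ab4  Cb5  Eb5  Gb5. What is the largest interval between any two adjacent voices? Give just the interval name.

major third

Adjacent intervals: Ab4→Cb5 = minor third; Cb5→Eb5 = major third; Eb5→Gb5 = minor third.
The largest is Cb5 to Eb5, a major third (4 semitones).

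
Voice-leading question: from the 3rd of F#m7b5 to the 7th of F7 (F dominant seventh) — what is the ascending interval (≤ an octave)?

d5

The 3rd of F#m7b5 is A; the 7th of F7 (F dominant seventh) is Eb.
5 letter names make it a fifth; at 6 semitones (a half step narrower than perfect) the quality is diminished.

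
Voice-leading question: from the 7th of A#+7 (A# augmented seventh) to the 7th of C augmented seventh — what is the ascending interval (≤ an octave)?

A#+7 (A# augmented seventh) has G# as its 7th, and C augmented seventh has Bb as its 7th.
From G# to Bb: 2 semitones over a third = diminished.

diminished 3rd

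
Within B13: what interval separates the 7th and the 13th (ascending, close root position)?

The chord tones of B13 are B, D#, F#, A, C#, G#.
The 7th is A and the 13th is G#.
A up to G# spans 7 letter names and 11 semitones — a major seventh.

major 7th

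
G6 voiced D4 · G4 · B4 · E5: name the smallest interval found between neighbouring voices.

Adjacent intervals: D4→G4 = perfect fourth; G4→B4 = major third; B4→E5 = perfect fourth.
The smallest is G4 to B4, a major third (4 semitones).

major third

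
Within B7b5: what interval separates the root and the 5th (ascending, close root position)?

diminished 5th

Spelling the chord: B, D#, F, A.
The root is B and the 5th is F.
From B to F: 6 semitones over a fifth = diminished.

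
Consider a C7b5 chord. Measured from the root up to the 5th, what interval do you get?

Spelling the chord: C E Gb Bb.
The root is C and the 5th is Gb.
5 letter names make it a fifth; at 6 semitones (a half step narrower than perfect) the quality is diminished.

d5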